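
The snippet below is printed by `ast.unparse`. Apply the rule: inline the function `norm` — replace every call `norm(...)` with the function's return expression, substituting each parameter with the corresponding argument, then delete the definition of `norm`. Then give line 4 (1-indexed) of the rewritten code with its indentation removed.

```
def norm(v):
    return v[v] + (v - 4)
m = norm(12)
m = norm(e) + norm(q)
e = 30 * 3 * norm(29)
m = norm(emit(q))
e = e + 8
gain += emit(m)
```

Transformed code:
m = 12[12] + (12 - 4)
m = e[e] + (e - 4) + (q[q] + (q - 4))
e = 30 * 3 * (29[29] + (29 - 4))
m = emit(q)[emit(q)] + (emit(q) - 4)
e = e + 8
gain += emit(m)

m = emit(q)[emit(q)] + (emit(q) - 4)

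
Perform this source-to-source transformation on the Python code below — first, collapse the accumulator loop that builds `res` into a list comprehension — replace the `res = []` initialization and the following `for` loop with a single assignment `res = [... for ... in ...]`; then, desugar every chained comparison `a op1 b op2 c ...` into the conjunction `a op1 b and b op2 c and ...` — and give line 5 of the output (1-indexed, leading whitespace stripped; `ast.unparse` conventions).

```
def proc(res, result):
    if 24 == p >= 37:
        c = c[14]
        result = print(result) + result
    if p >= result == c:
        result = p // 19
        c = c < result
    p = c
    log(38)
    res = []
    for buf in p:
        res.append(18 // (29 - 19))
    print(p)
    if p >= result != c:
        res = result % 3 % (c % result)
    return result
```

if p >= result and result == c:

Transformed code:
def proc(res, result):
    if 24 == p and p >= 37:
        c = c[14]
        result = print(result) + result
    if p >= result and result == c:
        result = p // 19
        c = c < result
    p = c
    log(38)
    res = [18 // (29 - 19) for buf in p]
    print(p)
    if p >= result and result != c:
        res = result % 3 % (c % result)
    return result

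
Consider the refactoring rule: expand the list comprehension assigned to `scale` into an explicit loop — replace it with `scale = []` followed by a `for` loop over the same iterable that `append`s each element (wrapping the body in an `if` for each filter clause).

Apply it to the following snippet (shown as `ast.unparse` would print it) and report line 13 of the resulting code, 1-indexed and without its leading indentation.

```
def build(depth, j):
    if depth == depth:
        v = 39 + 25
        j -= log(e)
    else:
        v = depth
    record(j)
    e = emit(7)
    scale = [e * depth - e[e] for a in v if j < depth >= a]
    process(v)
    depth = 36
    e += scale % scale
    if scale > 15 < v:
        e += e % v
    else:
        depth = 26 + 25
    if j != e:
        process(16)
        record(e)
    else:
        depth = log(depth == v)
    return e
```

process(v)

Transformed code:
def build(depth, j):
    if depth == depth:
        v = 39 + 25
        j -= log(e)
    else:
        v = depth
    record(j)
    e = emit(7)
    scale = []
    for a in v:
        if j < depth >= a:
            scale.append(e * depth - e[e])
    process(v)
    depth = 36
    e += scale % scale
    if scale > 15 < v:
        e += e % v
    else:
        depth = 26 + 25
    if j != e:
        process(16)
        record(e)
    else:
        depth = log(depth == v)
    return e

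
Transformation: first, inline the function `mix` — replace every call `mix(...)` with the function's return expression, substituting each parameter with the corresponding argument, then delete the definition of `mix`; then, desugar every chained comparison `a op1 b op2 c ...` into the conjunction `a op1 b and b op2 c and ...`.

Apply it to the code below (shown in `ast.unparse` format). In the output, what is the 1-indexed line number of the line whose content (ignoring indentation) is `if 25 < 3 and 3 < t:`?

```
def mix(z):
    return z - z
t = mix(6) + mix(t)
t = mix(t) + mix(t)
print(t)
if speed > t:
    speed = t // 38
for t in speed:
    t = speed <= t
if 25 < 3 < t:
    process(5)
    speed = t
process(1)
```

Transformed code:
t = 6 - 6 + (t - t)
t = t - t + (t - t)
print(t)
if speed > t:
    speed = t // 38
for t in speed:
    t = speed <= t
if 25 < 3 and 3 < t:
    process(5)
    speed = t
process(1)

8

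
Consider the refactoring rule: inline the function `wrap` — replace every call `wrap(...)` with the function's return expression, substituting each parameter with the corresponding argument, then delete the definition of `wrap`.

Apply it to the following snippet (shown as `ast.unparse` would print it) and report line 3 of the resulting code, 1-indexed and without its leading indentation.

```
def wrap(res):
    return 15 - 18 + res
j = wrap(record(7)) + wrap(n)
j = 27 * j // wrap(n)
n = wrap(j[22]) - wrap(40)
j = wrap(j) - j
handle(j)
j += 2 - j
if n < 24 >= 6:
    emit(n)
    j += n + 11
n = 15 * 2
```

n = 15 - 18 + j[22] - (15 - 18 + 40)

Transformed code:
j = 15 - 18 + record(7) + (15 - 18 + n)
j = 27 * j // (15 - 18 + n)
n = 15 - 18 + j[22] - (15 - 18 + 40)
j = 15 - 18 + j - j
handle(j)
j += 2 - j
if n < 24 >= 6:
    emit(n)
    j += n + 11
n = 15 * 2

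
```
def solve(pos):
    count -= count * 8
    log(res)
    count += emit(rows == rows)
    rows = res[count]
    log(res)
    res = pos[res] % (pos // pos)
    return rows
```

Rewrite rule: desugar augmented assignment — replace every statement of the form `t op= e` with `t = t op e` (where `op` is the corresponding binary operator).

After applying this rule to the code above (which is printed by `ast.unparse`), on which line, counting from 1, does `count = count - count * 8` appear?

Transformed code:
def solve(pos):
    count = count - count * 8
    log(res)
    count = count + emit(rows == rows)
    rows = res[count]
    log(res)
    res = pos[res] % (pos // pos)
    return rows

2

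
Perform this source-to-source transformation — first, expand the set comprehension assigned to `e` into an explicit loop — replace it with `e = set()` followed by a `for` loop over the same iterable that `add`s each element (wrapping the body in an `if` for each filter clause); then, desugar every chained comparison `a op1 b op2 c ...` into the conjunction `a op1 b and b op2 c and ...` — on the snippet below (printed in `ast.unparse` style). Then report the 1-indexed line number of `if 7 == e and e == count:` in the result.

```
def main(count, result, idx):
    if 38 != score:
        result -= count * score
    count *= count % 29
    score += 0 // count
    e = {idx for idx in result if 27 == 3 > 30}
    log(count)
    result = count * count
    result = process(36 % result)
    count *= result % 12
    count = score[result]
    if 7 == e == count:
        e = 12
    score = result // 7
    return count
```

15

Transformed code:
def main(count, result, idx):
    if 38 != score:
        result -= count * score
    count *= count % 29
    score += 0 // count
    e = set()
    for idx in result:
        if 27 == 3 and 3 > 30:
            e.add(idx)
    log(count)
    result = count * count
    result = process(36 % result)
    count *= result % 12
    count = score[result]
    if 7 == e and e == count:
        e = 12
    score = result // 7
    return count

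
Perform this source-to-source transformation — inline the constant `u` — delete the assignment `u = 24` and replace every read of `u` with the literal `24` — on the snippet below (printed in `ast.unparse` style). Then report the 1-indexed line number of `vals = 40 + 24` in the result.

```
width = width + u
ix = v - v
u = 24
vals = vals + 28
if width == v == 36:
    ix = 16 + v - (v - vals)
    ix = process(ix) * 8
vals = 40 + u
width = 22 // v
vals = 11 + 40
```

7

Transformed code:
width = width + 24
ix = v - v
vals = vals + 28
if width == v == 36:
    ix = 16 + v - (v - vals)
    ix = process(ix) * 8
vals = 40 + 24
width = 22 // v
vals = 11 + 40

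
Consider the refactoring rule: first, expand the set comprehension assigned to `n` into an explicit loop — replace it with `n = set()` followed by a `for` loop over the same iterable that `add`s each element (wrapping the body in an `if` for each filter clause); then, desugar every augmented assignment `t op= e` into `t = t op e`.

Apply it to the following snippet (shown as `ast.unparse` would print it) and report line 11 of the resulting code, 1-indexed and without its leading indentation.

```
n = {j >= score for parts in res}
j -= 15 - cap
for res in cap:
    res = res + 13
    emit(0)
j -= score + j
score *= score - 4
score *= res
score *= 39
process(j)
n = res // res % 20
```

score = score * 39

Transformed code:
n = set()
for parts in res:
    n.add(j >= score)
j = j - (15 - cap)
for res in cap:
    res = res + 13
    emit(0)
j = j - (score + j)
score = score * (score - 4)
score = score * res
score = score * 39
process(j)
n = res // res % 20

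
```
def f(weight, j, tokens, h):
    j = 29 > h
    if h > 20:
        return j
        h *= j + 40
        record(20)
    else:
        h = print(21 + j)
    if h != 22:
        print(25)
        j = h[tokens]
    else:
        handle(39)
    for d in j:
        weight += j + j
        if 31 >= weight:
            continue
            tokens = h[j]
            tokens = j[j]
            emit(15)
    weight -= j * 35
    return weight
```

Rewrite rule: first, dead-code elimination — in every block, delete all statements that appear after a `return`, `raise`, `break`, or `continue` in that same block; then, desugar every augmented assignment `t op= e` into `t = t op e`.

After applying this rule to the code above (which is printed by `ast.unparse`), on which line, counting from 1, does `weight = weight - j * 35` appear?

Transformed code:
def f(weight, j, tokens, h):
    j = 29 > h
    if h > 20:
        return j
    else:
        h = print(21 + j)
    if h != 22:
        print(25)
        j = h[tokens]
    else:
        handle(39)
    for d in j:
        weight = weight + (j + j)
        if 31 >= weight:
            continue
    weight = weight - j * 35
    return weight

16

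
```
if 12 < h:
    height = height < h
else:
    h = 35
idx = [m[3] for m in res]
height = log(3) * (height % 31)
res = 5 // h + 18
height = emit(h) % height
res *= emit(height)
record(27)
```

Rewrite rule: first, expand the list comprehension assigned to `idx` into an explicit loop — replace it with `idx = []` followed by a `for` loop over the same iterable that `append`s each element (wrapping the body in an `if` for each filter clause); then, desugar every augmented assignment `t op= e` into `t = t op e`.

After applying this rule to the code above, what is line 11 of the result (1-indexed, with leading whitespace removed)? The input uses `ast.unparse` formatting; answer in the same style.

res = res * emit(height)

Transformed code:
if 12 < h:
    height = height < h
else:
    h = 35
idx = []
for m in res:
    idx.append(m[3])
height = log(3) * (height % 31)
res = 5 // h + 18
height = emit(h) % height
res = res * emit(height)
record(27)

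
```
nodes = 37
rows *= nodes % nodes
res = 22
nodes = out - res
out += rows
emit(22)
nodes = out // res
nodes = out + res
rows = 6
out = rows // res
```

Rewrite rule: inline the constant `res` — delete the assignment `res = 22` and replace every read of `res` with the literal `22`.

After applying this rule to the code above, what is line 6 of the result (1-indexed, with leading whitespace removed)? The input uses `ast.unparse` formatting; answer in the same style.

Transformed code:
nodes = 37
rows *= nodes % nodes
nodes = out - 22
out += rows
emit(22)
nodes = out // 22
nodes = out + 22
rows = 6
out = rows // 22

nodes = out // 22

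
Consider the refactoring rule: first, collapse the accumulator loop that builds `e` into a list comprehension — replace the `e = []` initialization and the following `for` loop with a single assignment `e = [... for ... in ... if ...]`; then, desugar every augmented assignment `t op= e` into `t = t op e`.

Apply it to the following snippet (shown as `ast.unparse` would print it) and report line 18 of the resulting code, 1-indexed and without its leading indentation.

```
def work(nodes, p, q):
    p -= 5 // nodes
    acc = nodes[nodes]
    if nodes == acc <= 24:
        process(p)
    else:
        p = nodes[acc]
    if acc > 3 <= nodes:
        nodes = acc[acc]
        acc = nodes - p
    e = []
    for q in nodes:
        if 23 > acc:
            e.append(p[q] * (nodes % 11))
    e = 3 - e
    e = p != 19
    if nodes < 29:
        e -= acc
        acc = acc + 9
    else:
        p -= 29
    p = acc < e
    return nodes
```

Transformed code:
def work(nodes, p, q):
    p = p - 5 // nodes
    acc = nodes[nodes]
    if nodes == acc <= 24:
        process(p)
    else:
        p = nodes[acc]
    if acc > 3 <= nodes:
        nodes = acc[acc]
        acc = nodes - p
    e = [p[q] * (nodes % 11) for q in nodes if 23 > acc]
    e = 3 - e
    e = p != 19
    if nodes < 29:
        e = e - acc
        acc = acc + 9
    else:
        p = p - 29
    p = acc < e
    return nodes

p = p - 29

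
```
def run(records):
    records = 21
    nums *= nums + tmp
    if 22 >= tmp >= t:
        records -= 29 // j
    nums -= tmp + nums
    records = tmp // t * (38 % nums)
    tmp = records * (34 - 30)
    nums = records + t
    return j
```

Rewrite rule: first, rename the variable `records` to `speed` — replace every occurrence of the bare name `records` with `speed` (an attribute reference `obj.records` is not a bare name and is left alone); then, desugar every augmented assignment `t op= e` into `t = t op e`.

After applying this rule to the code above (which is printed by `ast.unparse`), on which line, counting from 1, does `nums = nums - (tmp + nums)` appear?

Transformed code:
def run(speed):
    speed = 21
    nums = nums * (nums + tmp)
    if 22 >= tmp >= t:
        speed = speed - 29 // j
    nums = nums - (tmp + nums)
    speed = tmp // t * (38 % nums)
    tmp = speed * (34 - 30)
    nums = speed + t
    return j

6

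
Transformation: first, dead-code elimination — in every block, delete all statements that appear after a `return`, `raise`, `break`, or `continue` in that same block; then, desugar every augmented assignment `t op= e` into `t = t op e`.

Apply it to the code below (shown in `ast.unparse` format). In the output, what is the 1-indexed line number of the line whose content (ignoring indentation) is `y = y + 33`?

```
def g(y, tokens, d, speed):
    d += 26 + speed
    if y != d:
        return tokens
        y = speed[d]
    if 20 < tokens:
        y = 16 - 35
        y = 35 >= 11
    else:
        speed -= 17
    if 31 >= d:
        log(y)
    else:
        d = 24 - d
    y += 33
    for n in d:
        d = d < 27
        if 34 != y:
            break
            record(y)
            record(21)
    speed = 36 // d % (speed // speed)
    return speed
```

Transformed code:
def g(y, tokens, d, speed):
    d = d + (26 + speed)
    if y != d:
        return tokens
    if 20 < tokens:
        y = 16 - 35
        y = 35 >= 11
    else:
        speed = speed - 17
    if 31 >= d:
        log(y)
    else:
        d = 24 - d
    y = y + 33
    for n in d:
        d = d < 27
        if 34 != y:
            break
    speed = 36 // d % (speed // speed)
    return speed

14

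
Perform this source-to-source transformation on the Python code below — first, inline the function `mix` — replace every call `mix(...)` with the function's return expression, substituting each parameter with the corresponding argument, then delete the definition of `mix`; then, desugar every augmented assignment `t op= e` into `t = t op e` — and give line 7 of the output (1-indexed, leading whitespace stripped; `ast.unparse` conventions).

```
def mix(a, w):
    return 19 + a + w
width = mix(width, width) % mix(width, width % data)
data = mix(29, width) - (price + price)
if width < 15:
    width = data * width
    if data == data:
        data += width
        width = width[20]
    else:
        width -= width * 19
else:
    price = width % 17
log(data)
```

width = width[20]

Transformed code:
width = (19 + width + width) % (19 + width + width % data)
data = 19 + 29 + width - (price + price)
if width < 15:
    width = data * width
    if data == data:
        data = data + width
        width = width[20]
    else:
        width = width - width * 19
else:
    price = width % 17
log(data)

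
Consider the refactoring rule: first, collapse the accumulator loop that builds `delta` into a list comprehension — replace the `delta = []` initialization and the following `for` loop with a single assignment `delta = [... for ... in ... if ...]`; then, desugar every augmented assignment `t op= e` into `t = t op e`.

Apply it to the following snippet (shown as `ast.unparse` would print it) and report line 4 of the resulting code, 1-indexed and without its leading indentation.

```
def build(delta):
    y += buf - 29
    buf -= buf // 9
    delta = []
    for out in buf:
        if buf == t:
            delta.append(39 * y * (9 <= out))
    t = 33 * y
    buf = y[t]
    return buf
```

Transformed code:
def build(delta):
    y = y + (buf - 29)
    buf = buf - buf // 9
    delta = [39 * y * (9 <= out) for out in buf if buf == t]
    t = 33 * y
    buf = y[t]
    return buf

delta = [39 * y * (9 <= out) for out in buf if buf == t]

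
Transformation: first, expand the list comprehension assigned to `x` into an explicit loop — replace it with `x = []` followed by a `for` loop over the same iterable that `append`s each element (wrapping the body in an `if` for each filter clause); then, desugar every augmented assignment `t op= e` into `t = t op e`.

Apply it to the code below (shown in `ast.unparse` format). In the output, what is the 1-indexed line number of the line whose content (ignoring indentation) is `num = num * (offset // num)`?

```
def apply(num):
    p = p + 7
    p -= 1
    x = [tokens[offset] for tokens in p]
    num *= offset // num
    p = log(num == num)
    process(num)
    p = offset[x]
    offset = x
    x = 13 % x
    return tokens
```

Transformed code:
def apply(num):
    p = p + 7
    p = p - 1
    x = []
    for tokens in p:
        x.append(tokens[offset])
    num = num * (offset // num)
    p = log(num == num)
    process(num)
    p = offset[x]
    offset = x
    x = 13 % x
    return tokens

7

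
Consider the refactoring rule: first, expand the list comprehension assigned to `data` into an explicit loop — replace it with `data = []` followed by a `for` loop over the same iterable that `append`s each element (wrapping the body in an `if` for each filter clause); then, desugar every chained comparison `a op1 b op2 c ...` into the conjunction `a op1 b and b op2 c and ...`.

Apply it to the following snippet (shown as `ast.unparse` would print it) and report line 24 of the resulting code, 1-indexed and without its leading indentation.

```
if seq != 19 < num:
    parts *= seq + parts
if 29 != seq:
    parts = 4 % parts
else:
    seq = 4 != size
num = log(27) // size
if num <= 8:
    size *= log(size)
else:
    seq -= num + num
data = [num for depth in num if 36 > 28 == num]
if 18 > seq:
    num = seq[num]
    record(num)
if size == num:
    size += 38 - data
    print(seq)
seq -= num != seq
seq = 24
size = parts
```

size = parts

Transformed code:
if seq != 19 and 19 < num:
    parts *= seq + parts
if 29 != seq:
    parts = 4 % parts
else:
    seq = 4 != size
num = log(27) // size
if num <= 8:
    size *= log(size)
else:
    seq -= num + num
data = []
for depth in num:
    if 36 > 28 and 28 == num:
        data.append(num)
if 18 > seq:
    num = seq[num]
    record(num)
if size == num:
    size += 38 - data
    print(seq)
seq -= num != seq
seq = 24
size = parts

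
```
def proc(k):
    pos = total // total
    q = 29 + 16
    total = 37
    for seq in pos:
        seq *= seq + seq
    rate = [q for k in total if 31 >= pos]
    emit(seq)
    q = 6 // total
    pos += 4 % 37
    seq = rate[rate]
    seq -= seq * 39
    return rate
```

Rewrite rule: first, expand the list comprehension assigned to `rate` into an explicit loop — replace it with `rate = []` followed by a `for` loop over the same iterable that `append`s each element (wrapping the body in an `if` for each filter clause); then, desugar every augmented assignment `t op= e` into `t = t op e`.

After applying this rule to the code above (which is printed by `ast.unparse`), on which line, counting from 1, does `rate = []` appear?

7

Transformed code:
def proc(k):
    pos = total // total
    q = 29 + 16
    total = 37
    for seq in pos:
        seq = seq * (seq + seq)
    rate = []
    for k in total:
        if 31 >= pos:
            rate.append(q)
    emit(seq)
    q = 6 // total
    pos = pos + 4 % 37
    seq = rate[rate]
    seq = seq - seq * 39
    return rate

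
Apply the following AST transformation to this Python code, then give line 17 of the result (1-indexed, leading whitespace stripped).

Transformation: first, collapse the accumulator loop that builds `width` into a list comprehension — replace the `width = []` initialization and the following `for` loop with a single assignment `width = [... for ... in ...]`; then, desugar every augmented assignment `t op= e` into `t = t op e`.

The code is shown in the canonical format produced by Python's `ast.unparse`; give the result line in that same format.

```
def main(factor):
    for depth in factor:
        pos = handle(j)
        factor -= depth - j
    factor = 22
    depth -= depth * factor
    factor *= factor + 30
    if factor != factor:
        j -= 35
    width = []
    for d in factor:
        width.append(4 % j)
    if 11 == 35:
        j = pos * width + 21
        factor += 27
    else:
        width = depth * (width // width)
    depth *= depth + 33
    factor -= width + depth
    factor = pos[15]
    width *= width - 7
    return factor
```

Transformed code:
def main(factor):
    for depth in factor:
        pos = handle(j)
        factor = factor - (depth - j)
    factor = 22
    depth = depth - depth * factor
    factor = factor * (factor + 30)
    if factor != factor:
        j = j - 35
    width = [4 % j for d in factor]
    if 11 == 35:
        j = pos * width + 21
        factor = factor + 27
    else:
        width = depth * (width // width)
    depth = depth * (depth + 33)
    factor = factor - (width + depth)
    factor = pos[15]
    width = width * (width - 7)
    return factor

factor = factor - (width + depth)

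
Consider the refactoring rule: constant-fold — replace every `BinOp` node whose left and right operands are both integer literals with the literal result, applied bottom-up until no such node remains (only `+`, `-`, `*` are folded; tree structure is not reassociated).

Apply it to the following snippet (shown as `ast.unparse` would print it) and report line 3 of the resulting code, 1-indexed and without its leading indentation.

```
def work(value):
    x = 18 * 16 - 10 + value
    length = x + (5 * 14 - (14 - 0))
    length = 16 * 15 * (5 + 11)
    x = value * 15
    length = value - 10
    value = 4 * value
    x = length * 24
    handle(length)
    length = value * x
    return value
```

length = x + 56

Transformed code:
def work(value):
    x = 278 + value
    length = x + 56
    length = 3840
    x = value * 15
    length = value - 10
    value = 4 * value
    x = length * 24
    handle(length)
    length = value * x
    return value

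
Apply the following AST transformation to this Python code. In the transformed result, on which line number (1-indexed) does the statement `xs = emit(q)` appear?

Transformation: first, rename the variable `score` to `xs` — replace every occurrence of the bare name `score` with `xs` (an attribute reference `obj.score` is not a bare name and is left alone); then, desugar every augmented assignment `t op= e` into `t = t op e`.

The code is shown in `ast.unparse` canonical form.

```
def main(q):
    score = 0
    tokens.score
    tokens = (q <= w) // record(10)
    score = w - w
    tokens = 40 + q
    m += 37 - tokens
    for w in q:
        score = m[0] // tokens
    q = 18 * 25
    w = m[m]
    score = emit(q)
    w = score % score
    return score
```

12

Transformed code:
def main(q):
    xs = 0
    tokens.score
    tokens = (q <= w) // record(10)
    xs = w - w
    tokens = 40 + q
    m = m + (37 - tokens)
    for w in q:
        xs = m[0] // tokens
    q = 18 * 25
    w = m[m]
    xs = emit(q)
    w = xs % xs
    return xs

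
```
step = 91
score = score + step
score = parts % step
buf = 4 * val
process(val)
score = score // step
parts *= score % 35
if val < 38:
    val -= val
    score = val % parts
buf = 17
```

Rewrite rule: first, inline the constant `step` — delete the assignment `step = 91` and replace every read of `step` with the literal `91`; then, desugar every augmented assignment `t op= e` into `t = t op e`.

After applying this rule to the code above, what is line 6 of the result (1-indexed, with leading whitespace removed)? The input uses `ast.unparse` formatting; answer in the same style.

parts = parts * (score % 35)

Transformed code:
score = score + 91
score = parts % 91
buf = 4 * val
process(val)
score = score // 91
parts = parts * (score % 35)
if val < 38:
    val = val - val
    score = val % parts
buf = 17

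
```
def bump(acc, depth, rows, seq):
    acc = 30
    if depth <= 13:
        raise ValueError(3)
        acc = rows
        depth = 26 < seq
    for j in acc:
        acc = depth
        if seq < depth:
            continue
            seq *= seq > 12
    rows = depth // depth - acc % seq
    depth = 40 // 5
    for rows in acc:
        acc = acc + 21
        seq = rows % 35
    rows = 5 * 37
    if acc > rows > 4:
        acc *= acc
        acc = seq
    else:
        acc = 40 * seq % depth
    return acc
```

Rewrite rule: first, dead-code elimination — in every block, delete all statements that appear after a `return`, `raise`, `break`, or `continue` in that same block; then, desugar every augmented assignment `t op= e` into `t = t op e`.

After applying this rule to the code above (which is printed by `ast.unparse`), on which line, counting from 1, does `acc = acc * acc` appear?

16

Transformed code:
def bump(acc, depth, rows, seq):
    acc = 30
    if depth <= 13:
        raise ValueError(3)
    for j in acc:
        acc = depth
        if seq < depth:
            continue
    rows = depth // depth - acc % seq
    depth = 40 // 5
    for rows in acc:
        acc = acc + 21
        seq = rows % 35
    rows = 5 * 37
    if acc > rows > 4:
        acc = acc * acc
        acc = seq
    else:
        acc = 40 * seq % depth
    return acc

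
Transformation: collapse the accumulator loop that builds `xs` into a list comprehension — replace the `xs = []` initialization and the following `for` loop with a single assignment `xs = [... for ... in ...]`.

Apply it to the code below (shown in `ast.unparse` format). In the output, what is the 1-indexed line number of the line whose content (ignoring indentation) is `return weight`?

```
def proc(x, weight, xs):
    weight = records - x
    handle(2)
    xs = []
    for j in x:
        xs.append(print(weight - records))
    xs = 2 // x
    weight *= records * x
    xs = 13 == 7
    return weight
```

Transformed code:
def proc(x, weight, xs):
    weight = records - x
    handle(2)
    xs = [print(weight - records) for j in x]
    xs = 2 // x
    weight *= records * x
    xs = 13 == 7
    return weight

8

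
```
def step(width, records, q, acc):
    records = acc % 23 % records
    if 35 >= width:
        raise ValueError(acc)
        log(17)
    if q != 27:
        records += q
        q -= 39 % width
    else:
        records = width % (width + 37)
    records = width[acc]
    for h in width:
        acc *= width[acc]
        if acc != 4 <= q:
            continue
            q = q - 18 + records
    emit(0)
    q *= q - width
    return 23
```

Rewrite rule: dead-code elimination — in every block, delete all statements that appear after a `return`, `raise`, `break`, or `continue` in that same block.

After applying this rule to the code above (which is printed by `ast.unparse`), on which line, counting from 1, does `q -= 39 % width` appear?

Transformed code:
def step(width, records, q, acc):
    records = acc % 23 % records
    if 35 >= width:
        raise ValueError(acc)
    if q != 27:
        records += q
        q -= 39 % width
    else:
        records = width % (width + 37)
    records = width[acc]
    for h in width:
        acc *= width[acc]
        if acc != 4 <= q:
            continue
    emit(0)
    q *= q - width
    return 23

7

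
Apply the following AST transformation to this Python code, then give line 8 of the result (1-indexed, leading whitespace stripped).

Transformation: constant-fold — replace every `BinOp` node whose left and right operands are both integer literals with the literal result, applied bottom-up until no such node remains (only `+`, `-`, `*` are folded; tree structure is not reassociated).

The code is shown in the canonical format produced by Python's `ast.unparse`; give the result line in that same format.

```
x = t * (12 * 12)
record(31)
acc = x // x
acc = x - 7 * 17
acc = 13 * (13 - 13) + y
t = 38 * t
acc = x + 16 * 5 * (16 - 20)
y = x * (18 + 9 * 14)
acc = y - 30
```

Transformed code:
x = t * 144
record(31)
acc = x // x
acc = x - 119
acc = 0 + y
t = 38 * t
acc = x + -320
y = x * 144
acc = y - 30

y = x * 144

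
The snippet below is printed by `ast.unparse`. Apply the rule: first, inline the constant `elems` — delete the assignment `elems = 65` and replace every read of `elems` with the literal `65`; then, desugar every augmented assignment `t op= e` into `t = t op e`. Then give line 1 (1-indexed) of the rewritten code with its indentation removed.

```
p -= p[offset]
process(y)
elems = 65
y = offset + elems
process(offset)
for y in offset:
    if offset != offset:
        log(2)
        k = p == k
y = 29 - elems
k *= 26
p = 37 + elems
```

p = p - p[offset]

Transformed code:
p = p - p[offset]
process(y)
y = offset + 65
process(offset)
for y in offset:
    if offset != offset:
        log(2)
        k = p == k
y = 29 - 65
k = k * 26
p = 37 + 65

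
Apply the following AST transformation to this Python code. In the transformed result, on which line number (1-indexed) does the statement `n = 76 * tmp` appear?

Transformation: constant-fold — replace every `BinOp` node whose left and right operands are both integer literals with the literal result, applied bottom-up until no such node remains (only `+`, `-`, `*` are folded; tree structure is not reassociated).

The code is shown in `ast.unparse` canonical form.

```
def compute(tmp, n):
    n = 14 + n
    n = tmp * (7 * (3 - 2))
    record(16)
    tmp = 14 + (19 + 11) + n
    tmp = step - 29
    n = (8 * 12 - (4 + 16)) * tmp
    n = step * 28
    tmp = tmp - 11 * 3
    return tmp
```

7

Transformed code:
def compute(tmp, n):
    n = 14 + n
    n = tmp * 7
    record(16)
    tmp = 44 + n
    tmp = step - 29
    n = 76 * tmp
    n = step * 28
    tmp = tmp - 33
    return tmp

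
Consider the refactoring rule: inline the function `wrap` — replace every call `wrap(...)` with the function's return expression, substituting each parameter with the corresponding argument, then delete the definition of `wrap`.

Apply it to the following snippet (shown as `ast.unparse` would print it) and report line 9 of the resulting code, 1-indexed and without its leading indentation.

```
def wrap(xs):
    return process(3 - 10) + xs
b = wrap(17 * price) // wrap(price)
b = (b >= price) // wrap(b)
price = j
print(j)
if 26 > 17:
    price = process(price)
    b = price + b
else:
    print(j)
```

print(j)

Transformed code:
b = (process(3 - 10) + 17 * price) // (process(3 - 10) + price)
b = (b >= price) // (process(3 - 10) + b)
price = j
print(j)
if 26 > 17:
    price = process(price)
    b = price + b
else:
    print(j)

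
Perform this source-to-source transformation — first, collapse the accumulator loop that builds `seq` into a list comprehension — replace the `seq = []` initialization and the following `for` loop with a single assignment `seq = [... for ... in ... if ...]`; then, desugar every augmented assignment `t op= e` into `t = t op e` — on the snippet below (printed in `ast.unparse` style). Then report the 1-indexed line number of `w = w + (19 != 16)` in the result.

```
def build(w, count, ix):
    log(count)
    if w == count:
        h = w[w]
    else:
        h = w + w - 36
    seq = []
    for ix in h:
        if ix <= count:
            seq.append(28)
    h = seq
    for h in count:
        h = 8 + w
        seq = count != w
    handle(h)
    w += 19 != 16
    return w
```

13

Transformed code:
def build(w, count, ix):
    log(count)
    if w == count:
        h = w[w]
    else:
        h = w + w - 36
    seq = [28 for ix in h if ix <= count]
    h = seq
    for h in count:
        h = 8 + w
        seq = count != w
    handle(h)
    w = w + (19 != 16)
    return w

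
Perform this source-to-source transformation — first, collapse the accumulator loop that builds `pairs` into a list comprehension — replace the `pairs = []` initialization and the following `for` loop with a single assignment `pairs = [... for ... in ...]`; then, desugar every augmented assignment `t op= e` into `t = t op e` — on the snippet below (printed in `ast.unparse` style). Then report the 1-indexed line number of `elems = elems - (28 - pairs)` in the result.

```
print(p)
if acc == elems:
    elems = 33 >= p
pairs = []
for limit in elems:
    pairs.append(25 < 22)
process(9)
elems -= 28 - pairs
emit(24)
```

Transformed code:
print(p)
if acc == elems:
    elems = 33 >= p
pairs = [25 < 22 for limit in elems]
process(9)
elems = elems - (28 - pairs)
emit(24)

6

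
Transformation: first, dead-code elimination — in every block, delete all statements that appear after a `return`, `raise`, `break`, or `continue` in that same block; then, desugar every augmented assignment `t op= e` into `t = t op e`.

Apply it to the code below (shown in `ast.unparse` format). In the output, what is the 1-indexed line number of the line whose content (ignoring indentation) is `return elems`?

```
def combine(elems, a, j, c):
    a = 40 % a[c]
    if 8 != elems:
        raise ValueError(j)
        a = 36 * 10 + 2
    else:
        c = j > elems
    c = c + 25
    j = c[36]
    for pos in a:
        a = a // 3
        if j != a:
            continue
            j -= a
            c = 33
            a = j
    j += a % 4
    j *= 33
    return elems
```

15

Transformed code:
def combine(elems, a, j, c):
    a = 40 % a[c]
    if 8 != elems:
        raise ValueError(j)
    else:
        c = j > elems
    c = c + 25
    j = c[36]
    for pos in a:
        a = a // 3
        if j != a:
            continue
    j = j + a % 4
    j = j * 33
    return elems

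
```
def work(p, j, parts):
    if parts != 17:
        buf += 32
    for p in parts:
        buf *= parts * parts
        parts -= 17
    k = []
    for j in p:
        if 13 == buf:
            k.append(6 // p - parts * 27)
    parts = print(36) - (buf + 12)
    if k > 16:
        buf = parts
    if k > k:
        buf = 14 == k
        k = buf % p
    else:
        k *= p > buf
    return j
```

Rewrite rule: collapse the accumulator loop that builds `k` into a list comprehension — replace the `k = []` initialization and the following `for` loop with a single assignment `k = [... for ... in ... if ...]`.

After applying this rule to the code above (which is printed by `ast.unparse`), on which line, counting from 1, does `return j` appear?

Transformed code:
def work(p, j, parts):
    if parts != 17:
        buf += 32
    for p in parts:
        buf *= parts * parts
        parts -= 17
    k = [6 // p - parts * 27 for j in p if 13 == buf]
    parts = print(36) - (buf + 12)
    if k > 16:
        buf = parts
    if k > k:
        buf = 14 == k
        k = buf % p
    else:
        k *= p > buf
    return j

16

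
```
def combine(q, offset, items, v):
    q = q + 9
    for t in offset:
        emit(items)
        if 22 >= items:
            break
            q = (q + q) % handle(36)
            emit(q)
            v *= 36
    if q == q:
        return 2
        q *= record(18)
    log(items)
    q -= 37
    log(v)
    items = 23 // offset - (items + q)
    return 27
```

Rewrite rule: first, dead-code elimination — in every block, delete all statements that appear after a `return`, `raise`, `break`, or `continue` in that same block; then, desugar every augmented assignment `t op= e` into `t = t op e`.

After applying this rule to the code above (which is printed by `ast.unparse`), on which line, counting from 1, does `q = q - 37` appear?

Transformed code:
def combine(q, offset, items, v):
    q = q + 9
    for t in offset:
        emit(items)
        if 22 >= items:
            break
    if q == q:
        return 2
    log(items)
    q = q - 37
    log(v)
    items = 23 // offset - (items + q)
    return 27

10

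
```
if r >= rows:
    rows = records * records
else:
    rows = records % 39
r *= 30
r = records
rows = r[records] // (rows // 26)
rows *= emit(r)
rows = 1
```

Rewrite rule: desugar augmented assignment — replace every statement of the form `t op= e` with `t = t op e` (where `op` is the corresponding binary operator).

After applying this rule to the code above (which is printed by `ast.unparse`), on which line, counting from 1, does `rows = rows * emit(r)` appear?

Transformed code:
if r >= rows:
    rows = records * records
else:
    rows = records % 39
r = r * 30
r = records
rows = r[records] // (rows // 26)
rows = rows * emit(r)
rows = 1

8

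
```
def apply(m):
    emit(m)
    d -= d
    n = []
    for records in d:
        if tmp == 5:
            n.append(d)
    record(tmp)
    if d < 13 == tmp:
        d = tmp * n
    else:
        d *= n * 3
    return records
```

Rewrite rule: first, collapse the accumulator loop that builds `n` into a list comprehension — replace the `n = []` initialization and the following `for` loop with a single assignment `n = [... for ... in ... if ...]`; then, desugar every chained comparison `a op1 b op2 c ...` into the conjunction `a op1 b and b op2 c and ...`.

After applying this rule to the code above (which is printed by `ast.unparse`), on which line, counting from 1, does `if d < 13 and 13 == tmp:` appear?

Transformed code:
def apply(m):
    emit(m)
    d -= d
    n = [d for records in d if tmp == 5]
    record(tmp)
    if d < 13 and 13 == tmp:
        d = tmp * n
    else:
        d *= n * 3
    return records

6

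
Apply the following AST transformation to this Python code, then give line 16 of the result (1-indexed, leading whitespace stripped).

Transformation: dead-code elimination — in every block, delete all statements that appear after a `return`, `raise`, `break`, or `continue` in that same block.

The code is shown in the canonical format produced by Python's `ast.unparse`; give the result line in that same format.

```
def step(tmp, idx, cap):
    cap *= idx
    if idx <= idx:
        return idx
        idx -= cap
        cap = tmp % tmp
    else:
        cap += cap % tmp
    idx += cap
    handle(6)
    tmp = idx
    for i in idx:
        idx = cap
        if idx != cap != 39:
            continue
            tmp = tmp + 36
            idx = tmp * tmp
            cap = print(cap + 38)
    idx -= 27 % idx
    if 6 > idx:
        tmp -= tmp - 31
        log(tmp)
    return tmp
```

tmp -= tmp - 31

Transformed code:
def step(tmp, idx, cap):
    cap *= idx
    if idx <= idx:
        return idx
    else:
        cap += cap % tmp
    idx += cap
    handle(6)
    tmp = idx
    for i in idx:
        idx = cap
        if idx != cap != 39:
            continue
    idx -= 27 % idx
    if 6 > idx:
        tmp -= tmp - 31
        log(tmp)
    return tmp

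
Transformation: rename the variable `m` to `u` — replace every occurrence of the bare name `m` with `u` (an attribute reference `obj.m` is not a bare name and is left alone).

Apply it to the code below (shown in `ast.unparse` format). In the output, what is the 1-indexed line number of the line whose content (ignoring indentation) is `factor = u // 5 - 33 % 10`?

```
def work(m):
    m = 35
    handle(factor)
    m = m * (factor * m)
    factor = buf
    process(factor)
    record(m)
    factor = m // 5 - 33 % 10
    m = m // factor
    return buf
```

8

Transformed code:
def work(u):
    u = 35
    handle(factor)
    u = u * (factor * u)
    factor = buf
    process(factor)
    record(u)
    factor = u // 5 - 33 % 10
    u = u // factor
    return buf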